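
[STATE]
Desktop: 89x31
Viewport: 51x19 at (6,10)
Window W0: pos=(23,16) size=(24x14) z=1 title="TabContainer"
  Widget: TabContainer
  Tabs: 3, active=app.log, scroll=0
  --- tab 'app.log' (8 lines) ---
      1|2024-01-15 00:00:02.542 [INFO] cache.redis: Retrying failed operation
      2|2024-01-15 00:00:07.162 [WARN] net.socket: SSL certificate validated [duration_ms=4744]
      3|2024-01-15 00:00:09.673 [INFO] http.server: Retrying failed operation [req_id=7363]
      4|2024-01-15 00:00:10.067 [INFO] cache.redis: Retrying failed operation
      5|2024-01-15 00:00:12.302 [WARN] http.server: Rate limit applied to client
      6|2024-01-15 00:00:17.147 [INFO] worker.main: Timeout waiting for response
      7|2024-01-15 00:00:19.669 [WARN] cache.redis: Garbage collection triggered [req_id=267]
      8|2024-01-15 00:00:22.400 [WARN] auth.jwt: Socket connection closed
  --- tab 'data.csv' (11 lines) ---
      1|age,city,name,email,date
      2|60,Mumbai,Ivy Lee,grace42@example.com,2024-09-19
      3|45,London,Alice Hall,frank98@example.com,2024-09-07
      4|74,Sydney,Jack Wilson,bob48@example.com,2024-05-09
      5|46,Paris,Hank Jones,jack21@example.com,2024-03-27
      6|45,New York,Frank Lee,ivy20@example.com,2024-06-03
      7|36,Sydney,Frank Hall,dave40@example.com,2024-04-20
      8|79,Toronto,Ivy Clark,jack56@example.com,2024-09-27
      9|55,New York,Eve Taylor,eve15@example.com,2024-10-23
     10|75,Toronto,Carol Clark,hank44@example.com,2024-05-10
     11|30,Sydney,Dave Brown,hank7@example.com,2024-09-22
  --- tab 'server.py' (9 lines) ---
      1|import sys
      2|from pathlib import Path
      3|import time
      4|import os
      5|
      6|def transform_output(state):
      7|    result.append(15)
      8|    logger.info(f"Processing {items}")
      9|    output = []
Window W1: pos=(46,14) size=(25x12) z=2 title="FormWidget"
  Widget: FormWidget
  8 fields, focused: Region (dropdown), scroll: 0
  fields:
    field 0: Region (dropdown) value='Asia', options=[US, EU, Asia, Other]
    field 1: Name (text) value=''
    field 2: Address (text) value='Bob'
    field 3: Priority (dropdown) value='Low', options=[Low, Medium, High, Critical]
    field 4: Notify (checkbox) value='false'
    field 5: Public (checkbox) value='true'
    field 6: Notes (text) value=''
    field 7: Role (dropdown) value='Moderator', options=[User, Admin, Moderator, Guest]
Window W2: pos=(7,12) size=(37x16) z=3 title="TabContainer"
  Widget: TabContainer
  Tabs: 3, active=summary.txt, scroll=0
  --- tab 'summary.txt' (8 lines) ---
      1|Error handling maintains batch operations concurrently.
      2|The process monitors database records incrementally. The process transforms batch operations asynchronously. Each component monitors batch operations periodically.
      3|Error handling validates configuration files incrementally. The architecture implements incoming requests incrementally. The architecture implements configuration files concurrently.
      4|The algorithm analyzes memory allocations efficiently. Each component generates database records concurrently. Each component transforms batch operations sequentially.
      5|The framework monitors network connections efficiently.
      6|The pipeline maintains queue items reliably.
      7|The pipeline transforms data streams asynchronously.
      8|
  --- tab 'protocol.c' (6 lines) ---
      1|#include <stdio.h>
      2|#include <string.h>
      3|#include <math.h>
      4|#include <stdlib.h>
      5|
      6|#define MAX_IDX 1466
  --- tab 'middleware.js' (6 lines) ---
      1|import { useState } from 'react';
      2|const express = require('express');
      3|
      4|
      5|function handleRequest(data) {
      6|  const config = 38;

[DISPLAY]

                                                   
                                                   
 ┏━━━━━━━━━━━━━━━━━━━━━━━━━━━━━━━━━━━┓             
 ┃ TabContainer                      ┃             
 ┠───────────────────────────────────┨  ┏━━━━━━━━━━
 ┃[summary.txt]│ protocol.c │ middlew┃  ┃ FormWidge
 ┃───────────────────────────────────┃━━┠──────────
 ┃Error handling maintains batch oper┃  ┃> Region: 
 ┃The process monitors database recor┃──┃  Name:   
 ┃Error handling validates configurat┃│ ┃  Address:
 ┃The algorithm analyzes memory alloc┃──┃  Priority
 ┃The framework monitors network conn┃54┃  Notify: 
 ┃The pipeline maintains queue items ┃16┃  Public: 
 ┃The pipeline transforms data stream┃67┃  Notes:  
 ┃                                   ┃06┃  Role:   
 ┃                                   ┃30┗━━━━━━━━━━
 ┃                                   ┃14┃          
 ┗━━━━━━━━━━━━━━━━━━━━━━━━━━━━━━━━━━━┛66┃          
                 ┃2024-01-15 00:00:22.40┃          


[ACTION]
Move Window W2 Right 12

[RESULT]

                                                   
                                                   
             ┏━━━━━━━━━━━━━━━━━━━━━━━━━━━━━━━━━━━┓ 
             ┃ TabContainer                      ┃ 
             ┠───────────────────────────────────┨━
             ┃[summary.txt]│ protocol.c │ middlew┃e
             ┃───────────────────────────────────┃─
             ┃Error handling maintains batch oper┃ 
             ┃The process monitors database recor┃ 
             ┃Error handling validates configurat┃:
             ┃The algorithm analyzes memory alloc┃y
             ┃The framework monitors network conn┃ 
             ┃The pipeline maintains queue items ┃ 
             ┃The pipeline transforms data stream┃ 
             ┃                                   ┃ 
             ┃                                   ┃━
             ┃                                   ┃ 
             ┗━━━━━━━━━━━━━━━━━━━━━━━━━━━━━━━━━━━┛ 
                 ┃2024-01-15 00:00:22.40┃          


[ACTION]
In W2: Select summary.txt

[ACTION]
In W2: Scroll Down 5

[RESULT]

                                                   
                                                   
             ┏━━━━━━━━━━━━━━━━━━━━━━━━━━━━━━━━━━━┓ 
             ┃ TabContainer                      ┃ 
             ┠───────────────────────────────────┨━
             ┃[summary.txt]│ protocol.c │ middlew┃e
             ┃───────────────────────────────────┃─
             ┃The pipeline maintains queue items ┃ 
             ┃The pipeline transforms data stream┃ 
             ┃                                   ┃:
             ┃                                   ┃y
             ┃                                   ┃ 
             ┃                                   ┃ 
             ┃                                   ┃ 
             ┃                                   ┃ 
             ┃                                   ┃━
             ┃                                   ┃ 
             ┗━━━━━━━━━━━━━━━━━━━━━━━━━━━━━━━━━━━┛ 
                 ┃2024-01-15 00:00:22.40┃          


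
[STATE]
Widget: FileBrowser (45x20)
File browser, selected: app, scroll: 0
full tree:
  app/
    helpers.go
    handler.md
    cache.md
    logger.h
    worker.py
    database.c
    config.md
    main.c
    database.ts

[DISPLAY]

> [-] app/                                   
    helpers.go                               
    handler.md                               
    cache.md                                 
    logger.h                                 
    worker.py                                
    database.c                               
    config.md                                
    main.c                                   
    database.ts                              
                                             
                                             
                                             
                                             
                                             
                                             
                                             
                                             
                                             
                                             


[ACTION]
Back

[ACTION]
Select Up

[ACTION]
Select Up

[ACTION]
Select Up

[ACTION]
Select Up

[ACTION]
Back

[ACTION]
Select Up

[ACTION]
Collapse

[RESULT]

> [+] app/                                   
                                             
                                             
                                             
                                             
                                             
                                             
                                             
                                             
                                             
                                             
                                             
                                             
                                             
                                             
                                             
                                             
                                             
                                             
                                             


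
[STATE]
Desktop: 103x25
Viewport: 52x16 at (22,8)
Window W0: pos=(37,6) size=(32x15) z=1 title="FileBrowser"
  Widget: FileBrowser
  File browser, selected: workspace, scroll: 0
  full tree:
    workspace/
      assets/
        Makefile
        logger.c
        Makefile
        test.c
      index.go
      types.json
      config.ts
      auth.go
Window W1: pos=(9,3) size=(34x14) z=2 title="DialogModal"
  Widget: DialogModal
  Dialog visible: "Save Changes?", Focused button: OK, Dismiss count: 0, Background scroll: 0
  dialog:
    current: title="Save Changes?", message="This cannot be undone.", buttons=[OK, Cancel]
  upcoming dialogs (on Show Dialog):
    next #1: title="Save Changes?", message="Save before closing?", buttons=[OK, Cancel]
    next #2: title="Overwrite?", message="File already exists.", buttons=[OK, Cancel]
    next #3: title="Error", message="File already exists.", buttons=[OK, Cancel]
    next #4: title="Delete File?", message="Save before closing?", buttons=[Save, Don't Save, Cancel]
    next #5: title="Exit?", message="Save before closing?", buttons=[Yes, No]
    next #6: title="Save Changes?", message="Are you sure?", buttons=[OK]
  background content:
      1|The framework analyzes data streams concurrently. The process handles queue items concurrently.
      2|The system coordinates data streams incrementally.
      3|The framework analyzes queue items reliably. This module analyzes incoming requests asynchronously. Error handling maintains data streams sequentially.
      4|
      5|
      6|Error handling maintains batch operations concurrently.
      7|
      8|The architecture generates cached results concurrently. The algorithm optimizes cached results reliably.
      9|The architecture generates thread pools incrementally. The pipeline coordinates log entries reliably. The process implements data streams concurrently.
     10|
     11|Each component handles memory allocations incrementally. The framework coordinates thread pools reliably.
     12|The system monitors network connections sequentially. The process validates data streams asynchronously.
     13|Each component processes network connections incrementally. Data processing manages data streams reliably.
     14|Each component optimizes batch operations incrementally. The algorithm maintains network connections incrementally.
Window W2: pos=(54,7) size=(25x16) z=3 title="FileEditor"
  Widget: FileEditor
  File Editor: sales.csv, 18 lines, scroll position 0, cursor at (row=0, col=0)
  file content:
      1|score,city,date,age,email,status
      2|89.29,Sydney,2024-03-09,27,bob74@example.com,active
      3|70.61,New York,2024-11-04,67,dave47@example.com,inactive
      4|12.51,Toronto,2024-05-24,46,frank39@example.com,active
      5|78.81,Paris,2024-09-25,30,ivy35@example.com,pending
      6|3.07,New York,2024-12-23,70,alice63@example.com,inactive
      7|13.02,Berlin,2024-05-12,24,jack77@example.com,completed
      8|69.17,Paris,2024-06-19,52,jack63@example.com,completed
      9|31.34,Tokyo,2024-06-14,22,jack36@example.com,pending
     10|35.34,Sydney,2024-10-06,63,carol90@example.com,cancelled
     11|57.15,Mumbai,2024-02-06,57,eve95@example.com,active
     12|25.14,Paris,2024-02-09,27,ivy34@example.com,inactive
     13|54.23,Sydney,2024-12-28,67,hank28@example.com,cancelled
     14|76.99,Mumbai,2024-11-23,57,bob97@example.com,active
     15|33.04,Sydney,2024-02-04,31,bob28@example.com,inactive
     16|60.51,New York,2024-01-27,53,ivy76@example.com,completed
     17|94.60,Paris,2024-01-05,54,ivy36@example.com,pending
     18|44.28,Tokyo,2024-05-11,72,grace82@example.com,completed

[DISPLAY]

────────────────┐ite┃───────────┃ FileEditor        
e Changes?      │   ┃ workspace/┠───────────────────
nnot be undone. │   ┃+] assets/ ┃█core,city,date,age
]  Cancel       │h o┃ndex.go    ┃89.29,Sydney,2024-0
────────────────┘   ┃ypes.json  ┃70.61,New York,2024
ture generates cache┃onfig.ts   ┃12.51,Toronto,2024-
ture generates threa┃uth.go     ┃78.81,Paris,2024-09
                    ┃           ┃3.07,New York,2024-
━━━━━━━━━━━━━━━━━━━━┛           ┃13.02,Berlin,2024-0
               ┃                ┃69.17,Paris,2024-06
               ┃                ┃31.34,Tokyo,2024-06
               ┃                ┃35.34,Sydney,2024-1
               ┗━━━━━━━━━━━━━━━━┃57.15,Mumbai,2024-0
                                ┃25.14,Paris,2024-02
                                ┗━━━━━━━━━━━━━━━━━━━
                                                    


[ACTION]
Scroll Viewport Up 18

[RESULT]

                                                    
                                                    
                                                    
━━━━━━━━━━━━━━━━━━━━┓                               
                    ┃                               
────────────────────┨                               
k analyzes data stre┃━━━━━━━━━━━━━━━━━━━━━━━━━┓     
oordinates data stre┃Browser    ┏━━━━━━━━━━━━━━━━━━━
────────────────┐ite┃───────────┃ FileEditor        
e Changes?      │   ┃ workspace/┠───────────────────
nnot be undone. │   ┃+] assets/ ┃█core,city,date,age
]  Cancel       │h o┃ndex.go    ┃89.29,Sydney,2024-0
────────────────┘   ┃ypes.json  ┃70.61,New York,2024
ture generates cache┃onfig.ts   ┃12.51,Toronto,2024-
ture generates threa┃uth.go     ┃78.81,Paris,2024-09
                    ┃           ┃3.07,New York,2024-


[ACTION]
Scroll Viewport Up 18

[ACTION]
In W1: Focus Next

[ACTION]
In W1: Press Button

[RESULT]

                                                    
                                                    
                                                    
━━━━━━━━━━━━━━━━━━━━┓                               
                    ┃                               
────────────────────┨                               
k analyzes data stre┃━━━━━━━━━━━━━━━━━━━━━━━━━┓     
oordinates data stre┃Browser    ┏━━━━━━━━━━━━━━━━━━━
k analyzes queue ite┃───────────┃ FileEditor        
                    ┃ workspace/┠───────────────────
                    ┃+] assets/ ┃█core,city,date,age
ng maintains batch o┃ndex.go    ┃89.29,Sydney,2024-0
                    ┃ypes.json  ┃70.61,New York,2024
ture generates cache┃onfig.ts   ┃12.51,Toronto,2024-
ture generates threa┃uth.go     ┃78.81,Paris,2024-09
                    ┃           ┃3.07,New York,2024-


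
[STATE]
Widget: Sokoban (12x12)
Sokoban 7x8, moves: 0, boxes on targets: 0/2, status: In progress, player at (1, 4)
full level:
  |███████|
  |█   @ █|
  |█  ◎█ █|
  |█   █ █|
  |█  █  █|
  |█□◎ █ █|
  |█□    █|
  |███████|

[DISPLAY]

███████     
█   @ █     
█  ◎█ █     
█   █ █     
█  █  █     
█□◎ █ █     
█□    █     
███████     
Moves: 0  0/
            
            
            


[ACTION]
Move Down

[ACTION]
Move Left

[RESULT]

███████     
█  @  █     
█  ◎█ █     
█   █ █     
█  █  █     
█□◎ █ █     
█□    █     
███████     
Moves: 1  0/
            
            
            


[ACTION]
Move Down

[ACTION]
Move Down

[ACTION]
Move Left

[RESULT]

███████     
█     █     
█  ◎█ █     
█ @ █ █     
█  █  █     
█□◎ █ █     
█□    █     
███████     
Moves: 4  0/
            
            
            


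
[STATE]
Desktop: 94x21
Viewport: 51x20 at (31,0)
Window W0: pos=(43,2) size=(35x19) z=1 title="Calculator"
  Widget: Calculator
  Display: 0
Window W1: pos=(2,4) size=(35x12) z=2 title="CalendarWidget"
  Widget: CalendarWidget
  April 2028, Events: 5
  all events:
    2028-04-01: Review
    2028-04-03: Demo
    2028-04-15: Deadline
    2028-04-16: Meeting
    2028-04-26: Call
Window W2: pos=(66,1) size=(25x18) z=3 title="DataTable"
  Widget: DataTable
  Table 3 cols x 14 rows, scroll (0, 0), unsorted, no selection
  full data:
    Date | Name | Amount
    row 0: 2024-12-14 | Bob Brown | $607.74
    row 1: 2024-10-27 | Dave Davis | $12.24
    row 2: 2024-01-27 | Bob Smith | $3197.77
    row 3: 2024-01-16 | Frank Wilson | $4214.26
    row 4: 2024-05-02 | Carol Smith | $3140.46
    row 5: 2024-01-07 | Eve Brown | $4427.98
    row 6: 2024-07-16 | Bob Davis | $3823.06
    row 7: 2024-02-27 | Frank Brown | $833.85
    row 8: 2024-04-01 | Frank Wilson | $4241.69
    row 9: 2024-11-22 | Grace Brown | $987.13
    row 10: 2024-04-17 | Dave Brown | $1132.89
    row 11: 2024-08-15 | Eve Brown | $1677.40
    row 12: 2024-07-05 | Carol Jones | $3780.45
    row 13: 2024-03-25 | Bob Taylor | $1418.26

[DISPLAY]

                                                   
                                   ┏━━━━━━━━━━━━━━━
            ┏━━━━━━━━━━━━━━━━━━━━━━┃ DataTable     
            ┃ Calculator           ┠───────────────
━━━━━┓      ┠──────────────────────┃Date      │Name
     ┃      ┃                      ┃──────────┼────
─────┨      ┃┌───┬───┬───┬───┐     ┃2024-12-14│Bob 
     ┃      ┃│ 7 │ 8 │ 9 │ ÷ │     ┃2024-10-27│Dave
     ┃      ┃├───┼───┼───┼───┤     ┃2024-01-27│Bob 
     ┃      ┃│ 4 │ 5 │ 6 │ × │     ┃2024-01-16│Fran
     ┃      ┃├───┼───┼───┼───┤     ┃2024-05-02│Caro
     ┃      ┃│ 1 │ 2 │ 3 │ - │     ┃2024-01-07│Eve 
     ┃      ┃├───┼───┼───┼───┤     ┃2024-07-16│Bob 
     ┃      ┃│ 0 │ . │ = │ + │     ┃2024-02-27│Fran
     ┃      ┃├───┼───┼───┼───┤     ┃2024-04-01│Fran
━━━━━┛      ┃│ C │ MC│ MR│ M+│     ┃2024-11-22│Grac
            ┃└───┴───┴───┴───┘     ┃2024-04-17│Dave
            ┃                      ┃2024-08-15│Eve 
            ┃                      ┗━━━━━━━━━━━━━━━
            ┃                                 ┃    


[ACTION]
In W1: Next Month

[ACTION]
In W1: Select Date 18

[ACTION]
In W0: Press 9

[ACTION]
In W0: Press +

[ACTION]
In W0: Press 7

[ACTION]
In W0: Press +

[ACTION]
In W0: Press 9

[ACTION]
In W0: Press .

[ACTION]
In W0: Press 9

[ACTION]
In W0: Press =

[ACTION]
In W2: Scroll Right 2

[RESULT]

                                                   
                                   ┏━━━━━━━━━━━━━━━
            ┏━━━━━━━━━━━━━━━━━━━━━━┃ DataTable     
            ┃ Calculator           ┠───────────────
━━━━━┓      ┠──────────────────────┃te      │Name  
     ┃      ┃                      ┃────────┼──────
─────┨      ┃┌───┬───┬───┬───┐     ┃24-12-14│Bob Br
     ┃      ┃│ 7 │ 8 │ 9 │ ÷ │     ┃24-10-27│Dave D
     ┃      ┃├───┼───┼───┼───┤     ┃24-01-27│Bob Sm
     ┃      ┃│ 4 │ 5 │ 6 │ × │     ┃24-01-16│Frank 
     ┃      ┃├───┼───┼───┼───┤     ┃24-05-02│Carol 
     ┃      ┃│ 1 │ 2 │ 3 │ - │     ┃24-01-07│Eve Br
     ┃      ┃├───┼───┼───┼───┤     ┃24-07-16│Bob Da
     ┃      ┃│ 0 │ . │ = │ + │     ┃24-02-27│Frank 
     ┃      ┃├───┼───┼───┼───┤     ┃24-04-01│Frank 
━━━━━┛      ┃│ C │ MC│ MR│ M+│     ┃24-11-22│Grace 
            ┃└───┴───┴───┴───┘     ┃24-04-17│Dave B
            ┃                      ┃24-08-15│Eve Br
            ┃                      ┗━━━━━━━━━━━━━━━
            ┃                                 ┃    


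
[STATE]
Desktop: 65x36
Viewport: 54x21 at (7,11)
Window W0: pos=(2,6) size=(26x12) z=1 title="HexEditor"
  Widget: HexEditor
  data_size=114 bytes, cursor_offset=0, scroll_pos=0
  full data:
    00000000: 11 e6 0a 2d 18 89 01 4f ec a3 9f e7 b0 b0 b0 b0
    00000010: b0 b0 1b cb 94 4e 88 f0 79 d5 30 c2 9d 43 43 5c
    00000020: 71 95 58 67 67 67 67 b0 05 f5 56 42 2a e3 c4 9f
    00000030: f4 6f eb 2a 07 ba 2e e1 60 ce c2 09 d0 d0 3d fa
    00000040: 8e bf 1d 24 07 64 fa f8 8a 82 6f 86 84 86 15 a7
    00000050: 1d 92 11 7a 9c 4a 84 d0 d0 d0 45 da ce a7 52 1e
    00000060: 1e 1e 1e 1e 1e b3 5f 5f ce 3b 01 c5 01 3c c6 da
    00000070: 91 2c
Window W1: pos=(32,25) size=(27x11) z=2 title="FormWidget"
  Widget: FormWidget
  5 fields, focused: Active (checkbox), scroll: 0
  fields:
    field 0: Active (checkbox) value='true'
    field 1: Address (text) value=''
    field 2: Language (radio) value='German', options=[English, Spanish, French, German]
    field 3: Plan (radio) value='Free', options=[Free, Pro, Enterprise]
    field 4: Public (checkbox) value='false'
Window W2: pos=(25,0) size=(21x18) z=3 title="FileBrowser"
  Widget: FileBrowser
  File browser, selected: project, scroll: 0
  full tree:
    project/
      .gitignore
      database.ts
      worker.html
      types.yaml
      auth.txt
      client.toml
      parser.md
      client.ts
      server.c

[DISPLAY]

0020  71 95 58 67 ┃    client.ts      ┃               
0030  f4 6f eb 2a ┃    server.c       ┃               
0040  8e bf 1d 24 ┃                   ┃               
0050  1d 92 11 7a ┃                   ┃               
0060  1e 1e 1e 1e ┃                   ┃               
0070  91 2c       ┃                   ┃               
━━━━━━━━━━━━━━━━━━┗━━━━━━━━━━━━━━━━━━━┛               
                                                      
                                                      
                                                      
                                                      
                                                      
                                                      
                                                      
                         ┏━━━━━━━━━━━━━━━━━━━━━━━━━┓  
                         ┃ FormWidget              ┃  
                         ┠─────────────────────────┨  
                         ┃> Active:     [x]        ┃  
                         ┃  Address:    [         ]┃  
                         ┃  Language:   ( ) English┃  
                         ┃  Plan:       (●) Free  (┃  


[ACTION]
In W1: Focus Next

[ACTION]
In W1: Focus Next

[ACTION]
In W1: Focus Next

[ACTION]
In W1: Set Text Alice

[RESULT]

0020  71 95 58 67 ┃    client.ts      ┃               
0030  f4 6f eb 2a ┃    server.c       ┃               
0040  8e bf 1d 24 ┃                   ┃               
0050  1d 92 11 7a ┃                   ┃               
0060  1e 1e 1e 1e ┃                   ┃               
0070  91 2c       ┃                   ┃               
━━━━━━━━━━━━━━━━━━┗━━━━━━━━━━━━━━━━━━━┛               
                                                      
                                                      
                                                      
                                                      
                                                      
                                                      
                                                      
                         ┏━━━━━━━━━━━━━━━━━━━━━━━━━┓  
                         ┃ FormWidget              ┃  
                         ┠─────────────────────────┨  
                         ┃  Active:     [x]        ┃  
                         ┃  Address:    [         ]┃  
                         ┃  Language:   ( ) English┃  
                         ┃> Plan:       (●) Free  (┃  


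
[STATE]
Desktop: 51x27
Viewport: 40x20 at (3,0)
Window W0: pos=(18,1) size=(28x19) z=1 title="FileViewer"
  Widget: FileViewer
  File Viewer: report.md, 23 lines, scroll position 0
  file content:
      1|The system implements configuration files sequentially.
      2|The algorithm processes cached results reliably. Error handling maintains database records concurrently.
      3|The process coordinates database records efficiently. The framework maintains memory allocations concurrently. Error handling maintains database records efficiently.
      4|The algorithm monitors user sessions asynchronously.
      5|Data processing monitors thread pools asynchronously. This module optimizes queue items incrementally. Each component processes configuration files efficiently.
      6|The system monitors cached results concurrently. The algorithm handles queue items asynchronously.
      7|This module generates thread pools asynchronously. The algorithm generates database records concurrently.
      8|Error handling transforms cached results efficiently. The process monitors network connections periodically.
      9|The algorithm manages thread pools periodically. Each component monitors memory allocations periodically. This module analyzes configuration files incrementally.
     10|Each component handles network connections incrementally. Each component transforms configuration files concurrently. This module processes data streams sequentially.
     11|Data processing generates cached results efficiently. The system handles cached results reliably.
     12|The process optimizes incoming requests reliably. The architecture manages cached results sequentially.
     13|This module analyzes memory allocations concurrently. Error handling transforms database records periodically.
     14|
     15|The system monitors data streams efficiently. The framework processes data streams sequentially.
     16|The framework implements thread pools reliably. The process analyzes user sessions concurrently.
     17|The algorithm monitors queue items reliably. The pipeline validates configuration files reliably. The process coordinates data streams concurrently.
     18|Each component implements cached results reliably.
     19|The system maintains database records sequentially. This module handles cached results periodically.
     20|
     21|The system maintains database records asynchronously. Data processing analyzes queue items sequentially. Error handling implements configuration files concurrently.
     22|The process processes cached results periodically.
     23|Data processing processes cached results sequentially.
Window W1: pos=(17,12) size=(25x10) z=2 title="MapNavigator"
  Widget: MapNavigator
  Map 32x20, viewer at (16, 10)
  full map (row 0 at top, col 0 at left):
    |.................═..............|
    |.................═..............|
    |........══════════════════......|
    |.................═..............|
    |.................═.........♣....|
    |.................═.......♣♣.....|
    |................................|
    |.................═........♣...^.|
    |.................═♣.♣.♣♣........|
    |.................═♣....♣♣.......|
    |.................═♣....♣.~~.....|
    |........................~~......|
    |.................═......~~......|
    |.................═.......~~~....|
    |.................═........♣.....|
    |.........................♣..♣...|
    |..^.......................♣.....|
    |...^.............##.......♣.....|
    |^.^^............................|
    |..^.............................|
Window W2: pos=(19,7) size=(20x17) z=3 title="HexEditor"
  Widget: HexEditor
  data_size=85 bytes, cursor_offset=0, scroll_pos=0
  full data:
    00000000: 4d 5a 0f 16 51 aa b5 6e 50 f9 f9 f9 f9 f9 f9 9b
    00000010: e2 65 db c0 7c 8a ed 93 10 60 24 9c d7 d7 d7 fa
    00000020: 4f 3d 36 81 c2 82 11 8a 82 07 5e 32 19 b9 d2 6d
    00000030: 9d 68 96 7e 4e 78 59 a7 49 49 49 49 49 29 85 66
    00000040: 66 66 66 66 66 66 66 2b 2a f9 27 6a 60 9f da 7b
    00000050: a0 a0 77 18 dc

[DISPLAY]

                                        
               ┏━━━━━━━━━━━━━━━━━━━━━━━━
               ┃ FileViewer             
               ┠────────────────────────
               ┃The system implements co
               ┃The algorithm processes 
               ┃The process coordinates 
               ┃┏━━━━━━━━━━━━━━━━━━┓rs u
               ┃┃ HexEditor        ┃tors
               ┃┠──────────────────┨cach
               ┃┃00000000  4D 5a 0f┃s th
               ┃┃00000010  e2 65 db┃form
              ┏━┃00000020  4f 3d 36┃━━┓h
              ┃ ┃00000030  9d 68 96┃  ┃n
              ┠─┃00000040  66 66 66┃──┨e
              ┃.┃00000050  a0 a0 77┃♣.┃n
              ┃.┃                  ┃..┃m
              ┃.┃                  ┃..┃ 
              ┃.┃                  ┃~.┃a
              ┃.┃                  ┃..┃━


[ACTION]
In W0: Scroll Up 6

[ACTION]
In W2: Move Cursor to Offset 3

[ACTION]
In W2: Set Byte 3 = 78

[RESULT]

                                        
               ┏━━━━━━━━━━━━━━━━━━━━━━━━
               ┃ FileViewer             
               ┠────────────────────────
               ┃The system implements co
               ┃The algorithm processes 
               ┃The process coordinates 
               ┃┏━━━━━━━━━━━━━━━━━━┓rs u
               ┃┃ HexEditor        ┃tors
               ┃┠──────────────────┨cach
               ┃┃00000000  4d 5a 0f┃s th
               ┃┃00000010  e2 65 db┃form
              ┏━┃00000020  4f 3d 36┃━━┓h
              ┃ ┃00000030  9d 68 96┃  ┃n
              ┠─┃00000040  66 66 66┃──┨e
              ┃.┃00000050  a0 a0 77┃♣.┃n
              ┃.┃                  ┃..┃m
              ┃.┃                  ┃..┃ 
              ┃.┃                  ┃~.┃a
              ┃.┃                  ┃..┃━


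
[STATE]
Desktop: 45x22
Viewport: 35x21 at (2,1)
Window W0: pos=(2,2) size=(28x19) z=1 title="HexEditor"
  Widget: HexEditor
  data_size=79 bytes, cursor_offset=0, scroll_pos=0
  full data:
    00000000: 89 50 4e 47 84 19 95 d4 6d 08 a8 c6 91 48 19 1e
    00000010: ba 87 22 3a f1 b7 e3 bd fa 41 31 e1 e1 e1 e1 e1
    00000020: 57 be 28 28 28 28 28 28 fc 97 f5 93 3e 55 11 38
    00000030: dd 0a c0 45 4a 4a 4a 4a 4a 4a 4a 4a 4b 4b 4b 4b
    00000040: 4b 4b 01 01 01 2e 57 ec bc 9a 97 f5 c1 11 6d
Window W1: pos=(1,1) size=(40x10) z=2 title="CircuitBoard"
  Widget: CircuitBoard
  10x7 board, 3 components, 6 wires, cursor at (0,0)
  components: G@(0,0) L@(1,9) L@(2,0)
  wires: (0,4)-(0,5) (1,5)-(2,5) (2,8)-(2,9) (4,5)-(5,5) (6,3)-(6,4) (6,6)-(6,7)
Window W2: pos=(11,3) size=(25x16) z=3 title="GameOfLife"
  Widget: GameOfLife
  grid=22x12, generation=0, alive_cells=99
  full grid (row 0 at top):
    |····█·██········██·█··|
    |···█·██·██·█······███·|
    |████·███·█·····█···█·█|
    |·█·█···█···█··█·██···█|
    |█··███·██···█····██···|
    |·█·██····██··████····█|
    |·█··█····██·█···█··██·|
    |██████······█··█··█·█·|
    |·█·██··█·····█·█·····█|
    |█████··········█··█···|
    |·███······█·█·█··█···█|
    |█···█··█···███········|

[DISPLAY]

━━━━━━━━━━━━━━━━━━━━━━━━━━━━━━━━━━━
 CircuitBoard                      
─────────┏━━━━━━━━━━━━━━━━━━━━━━━┓─
   0 1 2 ┃ GameOfLife            ┃ 
0  [G]   ┠───────────────────────┨ 
         ┃Gen: 0                 ┃ 
1        ┃····█·██········██·█·· ┃ 
         ┃···█·██·██·█······███· ┃ 
2   L    ┃████·███·█·····█···█·█ ┃ 
━━━━━━━━━┃·█·█···█···█··█·██···█ ┃━
┃        ┃█··███·██···█····██··· ┃ 
┃        ┃·█·██····██··████····█ ┃ 
┃        ┃·█··█····██·█···█··██· ┃ 
┃        ┃██████······█··█··█·█· ┃ 
┃        ┃·█·██··█·····█·█·····█ ┃ 
┃        ┃█████··········█··█··· ┃ 
┃        ┃·███······█·█·█··█···█ ┃ 
┃        ┗━━━━━━━━━━━━━━━━━━━━━━━┛ 
┃                          ┃       
┗━━━━━━━━━━━━━━━━━━━━━━━━━━┛       
                                   


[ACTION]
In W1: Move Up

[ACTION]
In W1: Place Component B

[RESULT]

━━━━━━━━━━━━━━━━━━━━━━━━━━━━━━━━━━━
 CircuitBoard                      
─────────┏━━━━━━━━━━━━━━━━━━━━━━━┓─
   0 1 2 ┃ GameOfLife            ┃ 
0  [B]   ┠───────────────────────┨ 
         ┃Gen: 0                 ┃ 
1        ┃····█·██········██·█·· ┃ 
         ┃···█·██·██·█······███· ┃ 
2   L    ┃████·███·█·····█···█·█ ┃ 
━━━━━━━━━┃·█·█···█···█··█·██···█ ┃━
┃        ┃█··███·██···█····██··· ┃ 
┃        ┃·█·██····██··████····█ ┃ 
┃        ┃·█··█····██·█···█··██· ┃ 
┃        ┃██████······█··█··█·█· ┃ 
┃        ┃·█·██··█·····█·█·····█ ┃ 
┃        ┃█████··········█··█··· ┃ 
┃        ┃·███······█·█·█··█···█ ┃ 
┃        ┗━━━━━━━━━━━━━━━━━━━━━━━┛ 
┃                          ┃       
┗━━━━━━━━━━━━━━━━━━━━━━━━━━┛       
                                   


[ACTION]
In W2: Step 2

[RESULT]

━━━━━━━━━━━━━━━━━━━━━━━━━━━━━━━━━━━
 CircuitBoard                      
─────────┏━━━━━━━━━━━━━━━━━━━━━━━┓─
   0 1 2 ┃ GameOfLife            ┃ 
0  [B]   ┠───────────────────────┨ 
         ┃Gen: 2                 ┃ 
1        ┃·······███······███··· ┃ 
         ┃██·█·███·██····█···█·· ┃ 
2   L    ┃██··█····██·········█· ┃ 
━━━━━━━━━┃··█·██·█···█···█···██· ┃━
┃        ┃██····█████·█·····█·█· ┃ 
┃        ┃██····██······███····█ ┃ 
┃        ┃██·······██··········· ┃ 
┃        ┃··········█████···█··█ ┃ 
┃        ┃·················█··█· ┃ 
┃        ┃·············█··█····· ┃ 
┃        ┃·██········█··██······ ┃ 
┃        ┗━━━━━━━━━━━━━━━━━━━━━━━┛ 
┃                          ┃       
┗━━━━━━━━━━━━━━━━━━━━━━━━━━┛       
                                   


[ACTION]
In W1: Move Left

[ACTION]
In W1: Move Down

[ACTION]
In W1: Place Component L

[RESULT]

━━━━━━━━━━━━━━━━━━━━━━━━━━━━━━━━━━━
 CircuitBoard                      
─────────┏━━━━━━━━━━━━━━━━━━━━━━━┓─
   0 1 2 ┃ GameOfLife            ┃ 
0   B    ┠───────────────────────┨ 
         ┃Gen: 2                 ┃ 
1  [L]   ┃·······███······███··· ┃ 
         ┃██·█·███·██····█···█·· ┃ 
2   L    ┃██··█····██·········█· ┃ 
━━━━━━━━━┃··█·██·█···█···█···██· ┃━
┃        ┃██····█████·█·····█·█· ┃ 
┃        ┃██····██······███····█ ┃ 
┃        ┃██·······██··········· ┃ 
┃        ┃··········█████···█··█ ┃ 
┃        ┃·················█··█· ┃ 
┃        ┃·············█··█····· ┃ 
┃        ┃·██········█··██······ ┃ 
┃        ┗━━━━━━━━━━━━━━━━━━━━━━━┛ 
┃                          ┃       
┗━━━━━━━━━━━━━━━━━━━━━━━━━━┛       
                                   
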